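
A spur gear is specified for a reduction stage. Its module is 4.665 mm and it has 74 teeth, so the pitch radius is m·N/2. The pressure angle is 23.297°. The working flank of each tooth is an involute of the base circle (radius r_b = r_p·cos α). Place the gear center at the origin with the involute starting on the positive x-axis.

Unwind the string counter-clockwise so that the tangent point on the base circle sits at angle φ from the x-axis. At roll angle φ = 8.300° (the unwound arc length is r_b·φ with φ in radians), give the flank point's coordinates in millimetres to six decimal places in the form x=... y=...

pitch radius r_p = m·N/2 = 4.665·74/2 = 172.605000
base radius r_b = r_p·cos α = 172.605000·cos 23.297° = 158.532012
roll angle φ = 8.300° = 0.14486233 rad
x = r_b·(cos φ + φ·sin φ) = 158.532012·(0.98952579 + 0.14486233·0.14435620) = 160.186700
y = r_b·(sin φ − φ·cos φ) = 158.532012·(0.14435620 − 0.14486233·0.98952579) = 0.160306

x=160.186700 y=0.160306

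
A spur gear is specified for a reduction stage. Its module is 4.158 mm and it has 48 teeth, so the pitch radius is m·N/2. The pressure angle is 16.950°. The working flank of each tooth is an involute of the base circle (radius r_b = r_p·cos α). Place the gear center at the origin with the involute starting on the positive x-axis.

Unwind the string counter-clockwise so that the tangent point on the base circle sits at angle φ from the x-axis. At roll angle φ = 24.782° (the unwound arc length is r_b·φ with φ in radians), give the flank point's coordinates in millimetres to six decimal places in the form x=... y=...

pitch radius r_p = m·N/2 = 4.158·48/2 = 99.792000
base radius r_b = r_p·cos α = 99.792000·cos 16.950° = 95.456989
roll angle φ = 24.782° = 0.43252750 rad
x = r_b·(cos φ + φ·sin φ) = 95.456989·(0.90790921 + 0.43252750·0.41916688) = 103.972746
y = r_b·(sin φ − φ·cos φ) = 95.456989·(0.41916688 − 0.43252750·0.90790921) = 2.526859

x=103.972746 y=2.526859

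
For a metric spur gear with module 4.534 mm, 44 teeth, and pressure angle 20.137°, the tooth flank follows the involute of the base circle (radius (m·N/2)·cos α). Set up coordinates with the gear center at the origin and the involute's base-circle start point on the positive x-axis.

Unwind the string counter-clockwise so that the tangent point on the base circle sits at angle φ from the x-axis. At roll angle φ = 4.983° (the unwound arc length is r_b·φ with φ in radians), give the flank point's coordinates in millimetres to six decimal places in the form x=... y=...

x=94.004122 y=0.020519

pitch radius r_p = m·N/2 = 4.534·44/2 = 99.748000
base radius r_b = r_p·cos α = 99.748000·cos 20.137° = 93.650617
roll angle φ = 4.983° = 0.08696976 rad
x = r_b·(cos φ + φ·sin φ) = 93.650617·(0.99622051 + 0.08696976·0.08686016) = 94.004122
y = r_b·(sin φ − φ·cos φ) = 93.650617·(0.08686016 − 0.08696976·0.99622051) = 0.020519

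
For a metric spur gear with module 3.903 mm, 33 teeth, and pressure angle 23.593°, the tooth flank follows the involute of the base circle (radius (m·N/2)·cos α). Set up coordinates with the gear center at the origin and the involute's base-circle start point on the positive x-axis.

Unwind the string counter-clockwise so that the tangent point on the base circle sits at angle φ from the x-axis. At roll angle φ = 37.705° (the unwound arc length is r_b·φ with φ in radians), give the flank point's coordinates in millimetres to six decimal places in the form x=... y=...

pitch radius r_p = m·N/2 = 3.903·33/2 = 64.399500
base radius r_b = r_p·cos α = 64.399500·cos 23.593° = 59.016451
roll angle φ = 37.705° = 0.65807639 rad
x = r_b·(cos φ + φ·sin φ) = 59.016451·(0.79117016 + 0.65807639·0.61159609) = 70.444816
y = r_b·(sin φ − φ·cos φ) = 59.016451·(0.61159609 − 0.65807639·0.79117016) = 5.367291

x=70.444816 y=5.367291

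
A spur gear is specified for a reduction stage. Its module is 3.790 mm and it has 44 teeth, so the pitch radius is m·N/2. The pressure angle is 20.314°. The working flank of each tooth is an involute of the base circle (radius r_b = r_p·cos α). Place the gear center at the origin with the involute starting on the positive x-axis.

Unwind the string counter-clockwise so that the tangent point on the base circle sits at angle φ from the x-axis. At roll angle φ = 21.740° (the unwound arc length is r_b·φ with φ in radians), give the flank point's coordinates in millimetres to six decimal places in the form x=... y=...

pitch radius r_p = m·N/2 = 3.790·44/2 = 83.380000
base radius r_b = r_p·cos α = 83.380000·cos 20.314° = 78.194109
roll angle φ = 21.740° = 0.37943458 rad
x = r_b·(cos φ + φ·sin φ) = 78.194109·(0.92887421 + 0.37943458·0.37039532) = 83.621953
y = r_b·(sin φ − φ·cos φ) = 78.194109·(0.37039532 − 0.37943458·0.92887421) = 1.403453

x=83.621953 y=1.403453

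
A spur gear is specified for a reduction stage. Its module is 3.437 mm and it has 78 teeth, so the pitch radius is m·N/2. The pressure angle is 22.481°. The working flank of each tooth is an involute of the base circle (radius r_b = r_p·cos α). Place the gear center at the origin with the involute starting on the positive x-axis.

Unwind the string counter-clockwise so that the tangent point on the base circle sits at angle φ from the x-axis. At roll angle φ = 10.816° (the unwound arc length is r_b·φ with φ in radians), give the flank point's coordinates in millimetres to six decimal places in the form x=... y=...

x=126.043838 y=0.276746

pitch radius r_p = m·N/2 = 3.437·78/2 = 134.043000
base radius r_b = r_p·cos α = 134.043000·cos 22.481° = 123.856588
roll angle φ = 10.816° = 0.18877481 rad
x = r_b·(cos φ + φ·sin φ) = 123.856588·(0.98223489 + 0.18877481·0.18765561) = 126.043838
y = r_b·(sin φ − φ·cos φ) = 123.856588·(0.18765561 − 0.18877481·0.98223489) = 0.276746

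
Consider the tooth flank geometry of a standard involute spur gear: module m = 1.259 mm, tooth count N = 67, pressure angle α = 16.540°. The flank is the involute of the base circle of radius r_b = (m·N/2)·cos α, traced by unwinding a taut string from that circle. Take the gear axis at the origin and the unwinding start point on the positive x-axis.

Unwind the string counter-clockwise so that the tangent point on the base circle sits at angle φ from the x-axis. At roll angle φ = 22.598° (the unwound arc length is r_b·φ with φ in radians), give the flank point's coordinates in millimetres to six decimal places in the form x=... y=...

x=43.454766 y=0.814081

pitch radius r_p = m·N/2 = 1.259·67/2 = 42.176500
base radius r_b = r_p·cos α = 42.176500·cos 16.540° = 40.431288
roll angle φ = 22.598° = 0.39440950 rad
x = r_b·(cos φ + φ·sin φ) = 40.431288·(0.92322363 + 0.39440950·0.38426310) = 43.454766
y = r_b·(sin φ − φ·cos φ) = 40.431288·(0.38426310 − 0.39440950·0.92322363) = 0.814081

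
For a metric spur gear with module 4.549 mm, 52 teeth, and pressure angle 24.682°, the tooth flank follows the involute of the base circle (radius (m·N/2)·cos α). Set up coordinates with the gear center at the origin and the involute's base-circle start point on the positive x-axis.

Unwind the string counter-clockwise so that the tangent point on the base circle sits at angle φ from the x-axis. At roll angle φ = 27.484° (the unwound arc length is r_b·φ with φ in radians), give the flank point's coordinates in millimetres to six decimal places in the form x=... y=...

pitch radius r_p = m·N/2 = 4.549·52/2 = 118.274000
base radius r_b = r_p·cos α = 118.274000·cos 24.682° = 107.468418
roll angle φ = 27.484° = 0.47968629 rad
x = r_b·(cos φ + φ·sin φ) = 107.468418·(0.88713974 + 0.47968629·0.46150090) = 119.130395
y = r_b·(sin φ − φ·cos φ) = 107.468418·(0.46150090 − 0.47968629·0.88713974) = 3.863718

x=119.130395 y=3.863718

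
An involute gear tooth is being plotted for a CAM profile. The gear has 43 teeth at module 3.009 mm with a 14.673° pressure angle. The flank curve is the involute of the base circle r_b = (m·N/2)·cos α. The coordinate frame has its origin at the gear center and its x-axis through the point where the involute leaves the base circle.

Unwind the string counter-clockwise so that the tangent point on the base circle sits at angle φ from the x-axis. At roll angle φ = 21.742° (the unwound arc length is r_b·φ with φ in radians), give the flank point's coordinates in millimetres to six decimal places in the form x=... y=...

pitch radius r_p = m·N/2 = 3.009·43/2 = 64.693500
base radius r_b = r_p·cos α = 64.693500·cos 14.673° = 62.583666
roll angle φ = 21.742° = 0.37946949 rad
x = r_b·(cos φ + φ·sin φ) = 62.583666·(0.92886128 + 0.37946949·0.37042775) = 66.928681
y = r_b·(sin φ − φ·cos φ) = 62.583666·(0.37042775 − 0.37946949·0.92886128) = 1.123579

x=66.928681 y=1.123579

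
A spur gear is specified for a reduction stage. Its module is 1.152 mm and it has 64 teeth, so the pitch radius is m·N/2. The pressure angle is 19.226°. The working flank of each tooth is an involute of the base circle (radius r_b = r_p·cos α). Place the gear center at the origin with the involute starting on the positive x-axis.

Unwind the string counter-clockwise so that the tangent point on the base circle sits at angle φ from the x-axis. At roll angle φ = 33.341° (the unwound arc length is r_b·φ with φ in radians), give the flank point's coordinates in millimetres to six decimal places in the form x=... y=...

x=40.211724 y=2.209773

pitch radius r_p = m·N/2 = 1.152·64/2 = 36.864000
base radius r_b = r_p·cos α = 36.864000·cos 19.226° = 34.807986
roll angle φ = 33.341° = 0.58191023 rad
x = r_b·(cos φ + φ·sin φ) = 34.807986·(0.83541427 + 0.58191023·0.54962077) = 40.211724
y = r_b·(sin φ − φ·cos φ) = 34.807986·(0.54962077 − 0.58191023·0.83541427) = 2.209773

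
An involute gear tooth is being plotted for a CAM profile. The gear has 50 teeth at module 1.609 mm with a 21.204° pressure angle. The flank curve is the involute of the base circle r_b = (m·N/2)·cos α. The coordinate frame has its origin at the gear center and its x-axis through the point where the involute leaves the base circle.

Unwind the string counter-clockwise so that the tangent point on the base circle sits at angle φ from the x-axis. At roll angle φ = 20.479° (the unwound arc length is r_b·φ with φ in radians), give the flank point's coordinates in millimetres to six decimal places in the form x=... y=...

x=39.821227 y=0.563546

pitch radius r_p = m·N/2 = 1.609·50/2 = 40.225000
base radius r_b = r_p·cos α = 40.225000·cos 21.204° = 37.501709
roll angle φ = 20.479° = 0.35742598 rad
x = r_b·(cos φ + φ·sin φ) = 37.501709·(0.93680048 + 0.35742598·0.34986405) = 39.821227
y = r_b·(sin φ − φ·cos φ) = 37.501709·(0.34986405 − 0.35742598·0.93680048) = 0.563546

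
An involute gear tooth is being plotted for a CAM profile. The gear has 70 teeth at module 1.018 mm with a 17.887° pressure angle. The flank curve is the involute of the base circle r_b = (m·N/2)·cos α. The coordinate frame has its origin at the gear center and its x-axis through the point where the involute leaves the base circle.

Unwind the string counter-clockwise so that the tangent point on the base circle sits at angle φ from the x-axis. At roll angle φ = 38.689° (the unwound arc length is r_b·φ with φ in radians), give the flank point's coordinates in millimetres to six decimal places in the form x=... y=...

x=40.779024 y=3.323838

pitch radius r_p = m·N/2 = 1.018·70/2 = 35.630000
base radius r_b = r_p·cos α = 35.630000·cos 17.887° = 33.907792
roll angle φ = 38.689° = 0.67525043 rad
x = r_b·(cos φ + φ·sin φ) = 33.907792·(0.78055043 + 0.67525043·0.62509281) = 40.779024
y = r_b·(sin φ − φ·cos φ) = 33.907792·(0.62509281 − 0.67525043·0.78055043) = 3.323838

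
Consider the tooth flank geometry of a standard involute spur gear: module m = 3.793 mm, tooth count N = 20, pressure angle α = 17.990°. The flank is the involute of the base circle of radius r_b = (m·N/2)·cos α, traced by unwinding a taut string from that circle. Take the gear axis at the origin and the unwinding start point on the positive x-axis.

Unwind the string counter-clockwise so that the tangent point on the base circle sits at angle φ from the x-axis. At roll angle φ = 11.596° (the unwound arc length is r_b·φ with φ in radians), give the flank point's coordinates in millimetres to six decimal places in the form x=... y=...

pitch radius r_p = m·N/2 = 3.793·20/2 = 37.930000
base radius r_b = r_p·cos α = 37.930000·cos 17.990° = 36.075619
roll angle φ = 11.596° = 0.20238838 rad
x = r_b·(cos φ + φ·sin φ) = 36.075619·(0.97958929 + 0.20238838·0.20100953) = 36.806918
y = r_b·(sin φ − φ·cos φ) = 36.075619·(0.20100953 − 0.20238838·0.97958929) = 0.099282

x=36.806918 y=0.099282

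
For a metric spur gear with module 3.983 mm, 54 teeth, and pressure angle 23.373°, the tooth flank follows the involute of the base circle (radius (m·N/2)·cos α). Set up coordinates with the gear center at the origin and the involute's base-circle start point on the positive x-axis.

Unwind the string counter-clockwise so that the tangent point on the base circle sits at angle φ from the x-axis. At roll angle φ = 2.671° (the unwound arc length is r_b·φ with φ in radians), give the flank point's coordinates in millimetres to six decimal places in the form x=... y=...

x=98.823573 y=0.003333

pitch radius r_p = m·N/2 = 3.983·54/2 = 107.541000
base radius r_b = r_p·cos α = 107.541000·cos 23.373° = 98.716366
roll angle φ = 2.671° = 0.04661774 rad
x = r_b·(cos φ + φ·sin φ) = 98.716366·(0.99891359 + 0.04661774·0.04660086) = 98.823573
y = r_b·(sin φ − φ·cos φ) = 98.716366·(0.04660086 − 0.04661774·0.99891359) = 0.003333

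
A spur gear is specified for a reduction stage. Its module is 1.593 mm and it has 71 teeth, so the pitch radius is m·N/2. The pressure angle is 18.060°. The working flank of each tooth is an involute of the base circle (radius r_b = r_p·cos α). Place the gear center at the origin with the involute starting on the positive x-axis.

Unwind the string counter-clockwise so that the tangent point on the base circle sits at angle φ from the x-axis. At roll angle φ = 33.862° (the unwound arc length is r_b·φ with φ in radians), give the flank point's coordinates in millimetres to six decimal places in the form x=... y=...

pitch radius r_p = m·N/2 = 1.593·71/2 = 56.551500
base radius r_b = r_p·cos α = 56.551500·cos 18.060° = 53.765343
roll angle φ = 33.862° = 0.59100339 rad
x = r_b·(cos φ + φ·sin φ) = 53.765343·(0.83038201 + 0.59100339·0.55719450) = 62.350908
y = r_b·(sin φ − φ·cos φ) = 53.765343·(0.55719450 − 0.59100339·0.83038201) = 3.571950

x=62.350908 y=3.571950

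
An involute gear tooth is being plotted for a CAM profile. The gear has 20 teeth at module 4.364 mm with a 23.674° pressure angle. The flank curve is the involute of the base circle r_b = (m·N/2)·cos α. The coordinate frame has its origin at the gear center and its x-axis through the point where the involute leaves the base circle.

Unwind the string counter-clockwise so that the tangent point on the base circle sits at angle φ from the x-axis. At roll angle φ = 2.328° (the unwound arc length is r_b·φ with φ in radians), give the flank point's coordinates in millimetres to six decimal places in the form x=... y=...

pitch radius r_p = m·N/2 = 4.364·20/2 = 43.640000
base radius r_b = r_p·cos α = 43.640000·cos 23.674° = 39.967471
roll angle φ = 2.328° = 0.04063126 rad
x = r_b·(cos φ + φ·sin φ) = 39.967471·(0.99917466 + 0.04063126·0.04062009) = 40.000449
y = r_b·(sin φ − φ·cos φ) = 39.967471·(0.04062009 − 0.04063126·0.99917466) = 0.000894

x=40.000449 y=0.000894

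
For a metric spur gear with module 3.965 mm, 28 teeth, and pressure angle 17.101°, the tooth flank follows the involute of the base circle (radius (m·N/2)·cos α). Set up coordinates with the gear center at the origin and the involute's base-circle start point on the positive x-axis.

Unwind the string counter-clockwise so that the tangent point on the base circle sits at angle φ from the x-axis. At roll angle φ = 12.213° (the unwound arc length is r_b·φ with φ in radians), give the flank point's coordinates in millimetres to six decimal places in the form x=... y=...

x=54.247448 y=0.170505

pitch radius r_p = m·N/2 = 3.965·28/2 = 55.510000
base radius r_b = r_p·cos α = 55.510000·cos 17.101° = 53.055785
roll angle φ = 12.213° = 0.21315706 rad
x = r_b·(cos φ + φ·sin φ) = 53.055785·(0.97736792 + 0.21315706·0.21154656) = 54.247448
y = r_b·(sin φ − φ·cos φ) = 53.055785·(0.21154656 − 0.21315706·0.97736792) = 0.170505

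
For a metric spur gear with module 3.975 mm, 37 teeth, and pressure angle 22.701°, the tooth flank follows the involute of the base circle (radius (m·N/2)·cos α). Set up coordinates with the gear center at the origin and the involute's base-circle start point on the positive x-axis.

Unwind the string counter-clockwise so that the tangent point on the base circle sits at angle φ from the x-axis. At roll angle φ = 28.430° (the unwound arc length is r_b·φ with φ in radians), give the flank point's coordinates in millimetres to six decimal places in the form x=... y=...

x=75.685151 y=2.695260

pitch radius r_p = m·N/2 = 3.975·37/2 = 73.537500
base radius r_b = r_p·cos α = 73.537500·cos 22.701° = 67.840649
roll angle φ = 28.430° = 0.49619711 rad
x = r_b·(cos φ + φ·sin φ) = 67.840649·(0.87939942 + 0.49619711·0.47608473) = 75.685151
y = r_b·(sin φ − φ·cos φ) = 67.840649·(0.47608473 − 0.49619711·0.87939942) = 2.695260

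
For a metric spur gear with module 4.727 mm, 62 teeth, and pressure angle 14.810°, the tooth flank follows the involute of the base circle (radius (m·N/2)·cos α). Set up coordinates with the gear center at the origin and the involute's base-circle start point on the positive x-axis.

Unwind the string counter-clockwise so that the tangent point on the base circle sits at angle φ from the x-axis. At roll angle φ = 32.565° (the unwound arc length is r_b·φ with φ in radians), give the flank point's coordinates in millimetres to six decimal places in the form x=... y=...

x=162.736164 y=8.393511

pitch radius r_p = m·N/2 = 4.727·62/2 = 146.537000
base radius r_b = r_p·cos α = 146.537000·cos 14.810° = 141.668864
roll angle φ = 32.565° = 0.56836647 rad
x = r_b·(cos φ + φ·sin φ) = 141.668864·(0.84278136 + 0.56836647·0.53825606) = 162.736164
y = r_b·(sin φ − φ·cos φ) = 141.668864·(0.53825606 − 0.56836647·0.84278136) = 8.393511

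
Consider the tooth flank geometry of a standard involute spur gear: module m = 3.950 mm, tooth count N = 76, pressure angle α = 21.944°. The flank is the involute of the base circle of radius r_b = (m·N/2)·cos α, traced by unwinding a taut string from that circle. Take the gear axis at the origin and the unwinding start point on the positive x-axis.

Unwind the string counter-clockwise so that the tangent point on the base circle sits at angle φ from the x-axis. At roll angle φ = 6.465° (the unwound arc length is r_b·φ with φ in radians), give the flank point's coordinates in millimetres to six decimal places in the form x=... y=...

x=140.108666 y=0.066586

pitch radius r_p = m·N/2 = 3.950·76/2 = 150.100000
base radius r_b = r_p·cos α = 150.100000·cos 21.944° = 139.225187
roll angle φ = 6.465° = 0.11283554 rad
x = r_b·(cos φ + φ·sin φ) = 139.225187·(0.99364082 + 0.11283554·0.11259625) = 140.108666
y = r_b·(sin φ − φ·cos φ) = 139.225187·(0.11259625 − 0.11283554·0.99364082) = 0.066586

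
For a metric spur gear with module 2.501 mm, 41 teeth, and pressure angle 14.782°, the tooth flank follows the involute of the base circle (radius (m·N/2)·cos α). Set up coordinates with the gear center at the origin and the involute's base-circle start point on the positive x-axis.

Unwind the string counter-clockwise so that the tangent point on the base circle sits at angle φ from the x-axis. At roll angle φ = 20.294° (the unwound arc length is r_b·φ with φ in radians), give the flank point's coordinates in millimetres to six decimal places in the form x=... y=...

pitch radius r_p = m·N/2 = 2.501·41/2 = 51.270500
base radius r_b = r_p·cos α = 51.270500·cos 14.782° = 49.573631
roll angle φ = 20.294° = 0.35419712 rad
x = r_b·(cos φ + φ·sin φ) = 49.573631·(0.93792526 + 0.35419712·0.34683743) = 52.586422
y = r_b·(sin φ − φ·cos φ) = 49.573631·(0.34683743 − 0.35419712·0.93792526) = 0.725114

x=52.586422 y=0.725114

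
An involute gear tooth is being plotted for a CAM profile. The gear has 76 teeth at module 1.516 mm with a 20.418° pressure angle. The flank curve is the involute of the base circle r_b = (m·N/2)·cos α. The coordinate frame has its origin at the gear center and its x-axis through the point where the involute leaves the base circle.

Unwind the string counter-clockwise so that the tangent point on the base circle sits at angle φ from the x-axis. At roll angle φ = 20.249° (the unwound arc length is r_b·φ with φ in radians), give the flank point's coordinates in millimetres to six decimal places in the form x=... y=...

x=57.255666 y=0.784494

pitch radius r_p = m·N/2 = 1.516·76/2 = 57.608000
base radius r_b = r_p·cos α = 57.608000·cos 20.418° = 53.988630
roll angle φ = 20.249° = 0.35341172 rad
x = r_b·(cos φ + φ·sin φ) = 53.988630·(0.93819738 + 0.35341172·0.34610068) = 57.255666
y = r_b·(sin φ − φ·cos φ) = 53.988630·(0.34610068 − 0.35341172·0.93819738) = 0.784494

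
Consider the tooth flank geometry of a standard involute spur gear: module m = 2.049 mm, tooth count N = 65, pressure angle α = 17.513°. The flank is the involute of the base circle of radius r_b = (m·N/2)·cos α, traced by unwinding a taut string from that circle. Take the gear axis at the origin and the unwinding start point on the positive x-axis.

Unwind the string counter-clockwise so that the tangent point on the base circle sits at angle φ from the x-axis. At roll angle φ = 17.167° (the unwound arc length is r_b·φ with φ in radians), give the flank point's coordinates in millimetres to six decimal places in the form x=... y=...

pitch radius r_p = m·N/2 = 2.049·65/2 = 66.592500
base radius r_b = r_p·cos α = 66.592500·cos 17.513° = 63.505851
roll angle φ = 17.167° = 0.29962067 rad
x = r_b·(cos φ + φ·sin φ) = 63.505851·(0.95544852 + 0.29962067·0.29515780) = 66.292735
y = r_b·(sin φ − φ·cos φ) = 63.505851·(0.29515780 − 0.29962067·0.95544852) = 0.564292

x=66.292735 y=0.564292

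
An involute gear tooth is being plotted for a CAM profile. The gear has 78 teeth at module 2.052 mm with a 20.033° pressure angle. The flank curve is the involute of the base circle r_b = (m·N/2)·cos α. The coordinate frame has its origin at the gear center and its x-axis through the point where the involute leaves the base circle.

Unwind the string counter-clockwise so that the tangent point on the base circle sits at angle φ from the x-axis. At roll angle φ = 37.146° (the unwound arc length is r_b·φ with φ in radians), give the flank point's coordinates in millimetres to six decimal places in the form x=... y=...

x=89.364976 y=6.546640

pitch radius r_p = m·N/2 = 2.052·78/2 = 80.028000
base radius r_b = r_p·cos α = 80.028000·cos 20.033° = 75.185944
roll angle φ = 37.146° = 0.64832000 rad
x = r_b·(cos φ + φ·sin φ) = 75.185944·(0.79709939 + 0.64832000·0.60384813) = 89.364976
y = r_b·(sin φ − φ·cos φ) = 75.185944·(0.60384813 − 0.64832000·0.79709939) = 6.546640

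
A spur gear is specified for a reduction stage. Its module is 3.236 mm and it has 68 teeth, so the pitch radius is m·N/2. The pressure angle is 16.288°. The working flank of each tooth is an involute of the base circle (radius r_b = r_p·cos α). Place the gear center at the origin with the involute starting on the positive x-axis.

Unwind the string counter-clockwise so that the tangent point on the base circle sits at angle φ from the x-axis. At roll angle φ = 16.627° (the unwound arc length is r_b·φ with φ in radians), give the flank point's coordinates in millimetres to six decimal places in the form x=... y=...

x=109.961720 y=0.853076

pitch radius r_p = m·N/2 = 3.236·68/2 = 110.024000
base radius r_b = r_p·cos α = 110.024000·cos 16.288° = 105.608083
roll angle φ = 16.627° = 0.29019589 rad
x = r_b·(cos φ + φ·sin φ) = 105.608083·(0.95818784 + 0.29019589·0.28613993) = 109.961720
y = r_b·(sin φ − φ·cos φ) = 105.608083·(0.28613993 − 0.29019589·0.95818784) = 0.853076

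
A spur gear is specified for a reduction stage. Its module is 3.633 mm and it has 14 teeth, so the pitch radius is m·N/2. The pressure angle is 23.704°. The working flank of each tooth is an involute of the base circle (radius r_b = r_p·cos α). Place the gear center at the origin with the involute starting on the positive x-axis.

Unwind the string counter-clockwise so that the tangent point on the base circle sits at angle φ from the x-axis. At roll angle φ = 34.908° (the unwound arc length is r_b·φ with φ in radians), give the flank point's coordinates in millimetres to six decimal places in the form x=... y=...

pitch radius r_p = m·N/2 = 3.633·14/2 = 25.431000
base radius r_b = r_p·cos α = 25.431000·cos 23.704° = 23.285502
roll angle φ = 34.908° = 0.60925954 rad
x = r_b·(cos φ + φ·sin φ) = 23.285502·(0.82007198 + 0.60925954·0.57226038) = 27.214396
y = r_b·(sin φ − φ·cos φ) = 23.285502·(0.57226038 − 0.60925954·0.82007198) = 1.691079

x=27.214396 y=1.691079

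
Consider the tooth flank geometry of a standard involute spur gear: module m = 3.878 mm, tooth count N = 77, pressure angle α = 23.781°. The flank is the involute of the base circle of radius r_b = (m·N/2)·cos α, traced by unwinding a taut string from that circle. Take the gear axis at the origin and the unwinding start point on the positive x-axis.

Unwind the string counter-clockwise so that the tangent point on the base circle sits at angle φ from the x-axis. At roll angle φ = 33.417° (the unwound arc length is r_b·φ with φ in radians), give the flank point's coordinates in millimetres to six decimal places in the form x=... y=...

pitch radius r_p = m·N/2 = 3.878·77/2 = 149.303000
base radius r_b = r_p·cos α = 149.303000·cos 23.781° = 136.626196
roll angle φ = 33.417° = 0.58323668 rad
x = r_b·(cos φ + φ·sin φ) = 136.626196·(0.83468450 + 0.58323668·0.55072842) = 157.924786
y = r_b·(sin φ − φ·cos φ) = 136.626196·(0.55072842 − 0.58323668·0.83468450) = 8.731754

x=157.924786 y=8.731754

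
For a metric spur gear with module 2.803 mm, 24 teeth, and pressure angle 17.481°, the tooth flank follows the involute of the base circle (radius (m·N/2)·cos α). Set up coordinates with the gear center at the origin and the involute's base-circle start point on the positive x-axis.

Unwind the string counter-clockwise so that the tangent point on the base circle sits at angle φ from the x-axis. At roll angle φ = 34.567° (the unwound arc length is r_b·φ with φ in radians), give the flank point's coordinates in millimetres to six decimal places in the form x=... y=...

x=37.400643 y=2.263990

pitch radius r_p = m·N/2 = 2.803·24/2 = 33.636000
base radius r_b = r_p·cos α = 33.636000·cos 17.481° = 32.082576
roll angle φ = 34.567° = 0.60330796 rad
x = r_b·(cos φ + φ·sin φ) = 32.082576·(0.82346329 + 0.60330796·0.56736956) = 37.400643
y = r_b·(sin φ − φ·cos φ) = 32.082576·(0.56736956 − 0.60330796·0.82346329) = 2.263990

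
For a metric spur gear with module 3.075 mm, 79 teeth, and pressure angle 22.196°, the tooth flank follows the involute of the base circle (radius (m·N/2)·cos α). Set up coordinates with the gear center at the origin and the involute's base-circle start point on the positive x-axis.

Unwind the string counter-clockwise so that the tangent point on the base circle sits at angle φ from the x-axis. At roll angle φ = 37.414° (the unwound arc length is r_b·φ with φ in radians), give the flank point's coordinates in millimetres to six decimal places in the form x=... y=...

x=133.942836 y=9.999662

pitch radius r_p = m·N/2 = 3.075·79/2 = 121.462500
base radius r_b = r_p·cos α = 121.462500·cos 22.196° = 112.461760
roll angle φ = 37.414° = 0.65299749 rad
x = r_b·(cos φ + φ·sin φ) = 112.461760·(0.79426619 + 0.65299749·0.60756993) = 133.942836
y = r_b·(sin φ − φ·cos φ) = 112.461760·(0.60756993 − 0.65299749·0.79426619) = 9.999662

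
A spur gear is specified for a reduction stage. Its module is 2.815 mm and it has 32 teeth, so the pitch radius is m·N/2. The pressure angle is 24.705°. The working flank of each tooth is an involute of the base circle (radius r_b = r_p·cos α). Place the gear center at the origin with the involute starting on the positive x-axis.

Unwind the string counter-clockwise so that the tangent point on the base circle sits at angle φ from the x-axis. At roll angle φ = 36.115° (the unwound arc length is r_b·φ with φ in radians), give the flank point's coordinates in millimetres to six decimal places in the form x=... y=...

x=48.256316 y=3.281931

pitch radius r_p = m·N/2 = 2.815·32/2 = 45.040000
base radius r_b = r_p·cos α = 45.040000·cos 24.705° = 40.917566
roll angle φ = 36.115° = 0.63032566 rad
x = r_b·(cos φ + φ·sin φ) = 40.917566·(0.80783560 + 0.63032566·0.58940787) = 48.256316
y = r_b·(sin φ − φ·cos φ) = 40.917566·(0.58940787 − 0.63032566·0.80783560) = 3.281931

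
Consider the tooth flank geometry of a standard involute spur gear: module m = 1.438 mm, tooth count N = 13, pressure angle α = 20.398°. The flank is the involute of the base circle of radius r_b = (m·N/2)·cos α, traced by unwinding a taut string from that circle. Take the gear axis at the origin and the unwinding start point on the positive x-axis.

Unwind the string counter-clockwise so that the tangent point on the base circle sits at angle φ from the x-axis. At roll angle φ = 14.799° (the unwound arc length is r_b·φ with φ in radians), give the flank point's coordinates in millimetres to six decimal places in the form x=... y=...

pitch radius r_p = m·N/2 = 1.438·13/2 = 9.347000
base radius r_b = r_p·cos α = 9.347000·cos 20.398° = 8.760888
roll angle φ = 14.799° = 0.25829128 rad
x = r_b·(cos φ + φ·sin φ) = 8.760888·(0.96682785 + 0.25829128·0.25542888) = 9.048271
y = r_b·(sin φ − φ·cos φ) = 8.760888·(0.25542888 − 0.25829128·0.96682785) = 0.049987

x=9.048271 y=0.049987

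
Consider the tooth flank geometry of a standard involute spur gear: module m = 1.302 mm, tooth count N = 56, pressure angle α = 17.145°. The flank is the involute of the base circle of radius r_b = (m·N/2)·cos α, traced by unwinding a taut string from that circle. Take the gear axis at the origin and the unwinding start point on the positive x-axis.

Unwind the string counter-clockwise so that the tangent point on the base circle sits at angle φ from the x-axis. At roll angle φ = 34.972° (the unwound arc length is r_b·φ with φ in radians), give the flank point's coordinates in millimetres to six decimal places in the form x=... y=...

x=40.733182 y=2.543507

pitch radius r_p = m·N/2 = 1.302·56/2 = 36.456000
base radius r_b = r_p·cos α = 36.456000·cos 17.145° = 34.835960
roll angle φ = 34.972° = 0.61037655 rad
x = r_b·(cos φ + φ·sin φ) = 34.835960·(0.81943225 + 0.61037655·0.57317605) = 40.733182
y = r_b·(sin φ − φ·cos φ) = 34.835960·(0.57317605 − 0.61037655·0.81943225) = 2.543507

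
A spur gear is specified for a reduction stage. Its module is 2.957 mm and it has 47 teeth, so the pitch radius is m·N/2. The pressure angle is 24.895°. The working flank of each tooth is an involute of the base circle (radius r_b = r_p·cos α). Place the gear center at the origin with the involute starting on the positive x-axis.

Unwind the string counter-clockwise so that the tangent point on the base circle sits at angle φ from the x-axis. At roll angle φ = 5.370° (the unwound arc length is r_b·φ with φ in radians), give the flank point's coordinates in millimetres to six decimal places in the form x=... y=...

pitch radius r_p = m·N/2 = 2.957·47/2 = 69.489500
base radius r_b = r_p·cos α = 69.489500·cos 24.895° = 63.032588
roll angle φ = 5.370° = 0.09372418 rad
x = r_b·(cos φ + φ·sin φ) = 63.032588·(0.99561110 + 0.09372418·0.09358703) = 63.308826
y = r_b·(sin φ − φ·cos φ) = 63.032588·(0.09358703 − 0.09372418·0.99561110) = 0.017283

x=63.308826 y=0.017283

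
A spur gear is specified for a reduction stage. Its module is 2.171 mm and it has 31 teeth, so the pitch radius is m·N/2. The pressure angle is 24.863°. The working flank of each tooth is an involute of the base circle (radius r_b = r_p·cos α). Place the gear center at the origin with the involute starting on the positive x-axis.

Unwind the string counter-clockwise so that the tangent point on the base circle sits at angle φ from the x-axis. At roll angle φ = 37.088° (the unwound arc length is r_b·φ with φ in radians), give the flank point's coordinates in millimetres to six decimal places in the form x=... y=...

pitch radius r_p = m·N/2 = 2.171·31/2 = 33.650500
base radius r_b = r_p·cos α = 33.650500·cos 24.863° = 30.531628
roll angle φ = 37.088° = 0.64730771 rad
x = r_b·(cos φ + φ·sin φ) = 30.531628·(0.79771025 + 0.64730771·0.60304093) = 36.273506
y = r_b·(sin φ − φ·cos φ) = 30.531628·(0.60304093 − 0.64730771·0.79771025) = 2.646388

x=36.273506 y=2.646388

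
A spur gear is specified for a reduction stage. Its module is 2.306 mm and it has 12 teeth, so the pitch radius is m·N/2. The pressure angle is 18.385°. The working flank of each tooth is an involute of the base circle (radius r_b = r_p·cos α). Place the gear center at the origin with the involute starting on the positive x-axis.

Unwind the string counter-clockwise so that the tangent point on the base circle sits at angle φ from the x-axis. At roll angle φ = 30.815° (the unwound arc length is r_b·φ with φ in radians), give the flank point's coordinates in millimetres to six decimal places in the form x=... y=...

x=14.893586 y=0.661364

pitch radius r_p = m·N/2 = 2.306·12/2 = 13.836000
base radius r_b = r_p·cos α = 13.836000·cos 18.385° = 13.129791
roll angle φ = 30.815° = 0.53782321 rad
x = r_b·(cos φ + φ·sin φ) = 13.129791·(0.85882581 + 0.53782321·0.51226772) = 14.893586
y = r_b·(sin φ − φ·cos φ) = 13.129791·(0.51226772 − 0.53782321·0.85882581) = 0.661364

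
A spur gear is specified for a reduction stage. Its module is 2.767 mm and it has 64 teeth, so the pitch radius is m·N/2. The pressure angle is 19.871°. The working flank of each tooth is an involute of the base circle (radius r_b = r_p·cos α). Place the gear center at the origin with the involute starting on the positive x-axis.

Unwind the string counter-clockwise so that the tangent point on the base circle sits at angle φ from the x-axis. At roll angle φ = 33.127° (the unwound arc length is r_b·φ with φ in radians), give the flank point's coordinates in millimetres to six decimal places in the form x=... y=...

x=96.048732 y=5.187628

pitch radius r_p = m·N/2 = 2.767·64/2 = 88.544000
base radius r_b = r_p·cos α = 88.544000·cos 19.871° = 83.272116
roll angle φ = 33.127° = 0.57817522 rad
x = r_b·(cos φ + φ·sin φ) = 83.272116·(0.83746128 + 0.57817522·0.54649667) = 96.048732
y = r_b·(sin φ − φ·cos φ) = 83.272116·(0.54649667 − 0.57817522·0.83746128) = 5.187628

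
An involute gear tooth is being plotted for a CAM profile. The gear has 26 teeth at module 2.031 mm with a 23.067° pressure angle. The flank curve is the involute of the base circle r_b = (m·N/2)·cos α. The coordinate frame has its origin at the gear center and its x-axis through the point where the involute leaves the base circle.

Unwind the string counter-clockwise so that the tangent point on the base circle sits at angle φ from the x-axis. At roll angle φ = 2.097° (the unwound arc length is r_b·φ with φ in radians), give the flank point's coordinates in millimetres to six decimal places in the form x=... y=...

x=24.308274 y=0.000397

pitch radius r_p = m·N/2 = 2.031·26/2 = 26.403000
base radius r_b = r_p·cos α = 26.403000·cos 23.067° = 24.292009
roll angle φ = 2.097° = 0.03659955 rad
x = r_b·(cos φ + φ·sin φ) = 24.292009·(0.99933031 + 0.03659955·0.03659138) = 24.308274
y = r_b·(sin φ − φ·cos φ) = 24.292009·(0.03659138 − 0.03659955·0.99933031) = 0.000397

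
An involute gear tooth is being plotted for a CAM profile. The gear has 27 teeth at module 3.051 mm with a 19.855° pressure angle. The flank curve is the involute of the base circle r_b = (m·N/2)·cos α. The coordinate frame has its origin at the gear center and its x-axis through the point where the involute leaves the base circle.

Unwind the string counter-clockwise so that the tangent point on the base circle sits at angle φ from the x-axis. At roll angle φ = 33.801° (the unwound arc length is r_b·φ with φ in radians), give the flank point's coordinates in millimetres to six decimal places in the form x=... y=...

pitch radius r_p = m·N/2 = 3.051·27/2 = 41.188500
base radius r_b = r_p·cos α = 41.188500·cos 19.855° = 38.740057
roll angle φ = 33.801° = 0.58993874 rad
x = r_b·(cos φ + φ·sin φ) = 38.740057·(0.83097476 + 0.58993874·0.55631012) = 44.906065
y = r_b·(sin φ − φ·cos φ) = 38.740057·(0.55631012 − 0.58993874·0.83097476) = 2.560172

x=44.906065 y=2.560172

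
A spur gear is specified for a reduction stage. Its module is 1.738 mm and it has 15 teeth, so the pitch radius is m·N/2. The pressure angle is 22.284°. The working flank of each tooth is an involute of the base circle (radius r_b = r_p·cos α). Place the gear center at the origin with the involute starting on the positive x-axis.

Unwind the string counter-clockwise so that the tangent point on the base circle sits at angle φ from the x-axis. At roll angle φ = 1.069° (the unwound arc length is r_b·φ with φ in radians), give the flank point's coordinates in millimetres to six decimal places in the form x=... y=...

pitch radius r_p = m·N/2 = 1.738·15/2 = 13.035000
base radius r_b = r_p·cos α = 13.035000·cos 22.284° = 12.061489
roll angle φ = 1.069° = 0.01865757 rad
x = r_b·(cos φ + φ·sin φ) = 12.061489·(0.99982595 + 0.01865757·0.01865649) = 12.063589
y = r_b·(sin φ − φ·cos φ) = 12.061489·(0.01865649 − 0.01865757·0.99982595) = 0.000026

x=12.063589 y=0.000026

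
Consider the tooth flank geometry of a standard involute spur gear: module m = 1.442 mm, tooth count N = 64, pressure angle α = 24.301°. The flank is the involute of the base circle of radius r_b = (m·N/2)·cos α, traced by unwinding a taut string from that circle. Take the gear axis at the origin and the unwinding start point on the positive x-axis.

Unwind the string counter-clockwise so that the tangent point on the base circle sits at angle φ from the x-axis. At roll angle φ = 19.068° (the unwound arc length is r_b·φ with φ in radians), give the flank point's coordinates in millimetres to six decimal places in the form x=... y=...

pitch radius r_p = m·N/2 = 1.442·64/2 = 46.144000
base radius r_b = r_p·cos α = 46.144000·cos 24.301° = 42.055461
roll angle φ = 19.068° = 0.33279938 rad
x = r_b·(cos φ + φ·sin φ) = 42.055461·(0.94513152 + 0.33279938·0.32669009) = 44.320307
y = r_b·(sin φ − φ·cos φ) = 42.055461·(0.32669009 − 0.33279938·0.94513152) = 0.511012

x=44.320307 y=0.511012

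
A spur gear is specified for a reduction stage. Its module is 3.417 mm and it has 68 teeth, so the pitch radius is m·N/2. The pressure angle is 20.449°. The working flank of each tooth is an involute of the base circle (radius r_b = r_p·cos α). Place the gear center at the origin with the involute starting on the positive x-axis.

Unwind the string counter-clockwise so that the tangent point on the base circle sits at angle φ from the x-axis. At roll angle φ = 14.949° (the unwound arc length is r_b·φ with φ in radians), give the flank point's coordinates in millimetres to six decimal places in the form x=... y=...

x=112.499199 y=0.640094

pitch radius r_p = m·N/2 = 3.417·68/2 = 116.178000
base radius r_b = r_p·cos α = 116.178000·cos 20.449° = 108.856874
roll angle φ = 14.949° = 0.26090927 rad
x = r_b·(cos φ + φ·sin φ) = 108.856874·(0.96615582 + 0.26090927·0.25795915) = 112.499199
y = r_b·(sin φ − φ·cos φ) = 108.856874·(0.25795915 − 0.26090927·0.96615582) = 0.640094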